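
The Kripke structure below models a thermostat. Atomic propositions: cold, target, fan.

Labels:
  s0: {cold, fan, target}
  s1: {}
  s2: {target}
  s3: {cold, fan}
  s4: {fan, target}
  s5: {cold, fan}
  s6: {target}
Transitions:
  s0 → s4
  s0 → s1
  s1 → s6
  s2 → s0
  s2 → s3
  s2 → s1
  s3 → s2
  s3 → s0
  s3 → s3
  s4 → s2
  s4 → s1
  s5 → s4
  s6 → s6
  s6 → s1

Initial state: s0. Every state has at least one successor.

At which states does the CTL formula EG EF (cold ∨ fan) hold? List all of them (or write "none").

{s0, s2, s3, s4, s5}

States satisfying EF (cold ∨ fan): {s0, s2, s3, s4, s5}.
States satisfying EG EF (cold ∨ fan): {s0, s2, s3, s4, s5}.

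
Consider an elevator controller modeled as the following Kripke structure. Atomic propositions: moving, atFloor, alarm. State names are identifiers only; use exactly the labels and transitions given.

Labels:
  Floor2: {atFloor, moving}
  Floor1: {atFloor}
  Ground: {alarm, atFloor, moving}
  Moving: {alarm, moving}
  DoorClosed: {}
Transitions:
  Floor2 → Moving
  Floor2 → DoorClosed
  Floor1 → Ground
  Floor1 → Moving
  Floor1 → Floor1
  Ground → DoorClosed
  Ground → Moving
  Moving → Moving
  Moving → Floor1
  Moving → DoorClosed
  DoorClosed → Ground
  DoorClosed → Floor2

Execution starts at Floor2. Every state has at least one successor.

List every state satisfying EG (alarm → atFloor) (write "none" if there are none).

States satisfying alarm → atFloor: {Floor2, Floor1, Ground, DoorClosed}.
States satisfying EG (alarm → atFloor): {Floor2, Floor1, Ground, DoorClosed}.

{Floor2, Floor1, Ground, DoorClosed}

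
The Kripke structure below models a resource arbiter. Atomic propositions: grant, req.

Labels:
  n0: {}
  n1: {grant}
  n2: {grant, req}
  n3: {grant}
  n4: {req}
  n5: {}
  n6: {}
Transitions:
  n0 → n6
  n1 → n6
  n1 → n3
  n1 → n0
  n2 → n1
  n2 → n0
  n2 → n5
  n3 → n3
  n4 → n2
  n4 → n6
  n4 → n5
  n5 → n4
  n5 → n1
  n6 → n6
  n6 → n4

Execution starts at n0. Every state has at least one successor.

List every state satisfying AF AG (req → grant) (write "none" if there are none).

States satisfying AG (req → grant): {n3}.
States satisfying AF AG (req → grant): {n3}.

{n3}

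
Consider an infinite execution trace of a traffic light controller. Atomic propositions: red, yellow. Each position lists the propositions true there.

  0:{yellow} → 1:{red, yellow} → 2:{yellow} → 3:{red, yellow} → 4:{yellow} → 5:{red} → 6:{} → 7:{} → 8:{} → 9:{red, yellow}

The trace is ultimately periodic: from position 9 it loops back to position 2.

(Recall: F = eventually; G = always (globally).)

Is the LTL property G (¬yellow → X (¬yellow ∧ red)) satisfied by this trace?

¬yellow → X (¬yellow ∧ red) must hold at every position from 0 onward. It fails at position 5, so G (¬yellow → X (¬yellow ∧ red)) is false.
Positions where ¬yellow holds: 5, 6, 7, 8.
Check X (¬yellow ∧ red) at each: 5→fails, 6→fails, 7→fails, 8→fails.

Violated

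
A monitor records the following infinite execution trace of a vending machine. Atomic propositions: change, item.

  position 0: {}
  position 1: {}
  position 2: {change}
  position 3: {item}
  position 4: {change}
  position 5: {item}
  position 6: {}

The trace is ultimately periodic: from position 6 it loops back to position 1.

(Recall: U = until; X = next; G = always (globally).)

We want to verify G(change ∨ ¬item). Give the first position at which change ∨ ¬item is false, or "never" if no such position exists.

Check change ∨ ¬item at each position in order: 0 ✓, 1 ✓, 2 ✓.
At position 3 the labels are {item}, so change ∨ ¬item is false there. This is the first violation.

3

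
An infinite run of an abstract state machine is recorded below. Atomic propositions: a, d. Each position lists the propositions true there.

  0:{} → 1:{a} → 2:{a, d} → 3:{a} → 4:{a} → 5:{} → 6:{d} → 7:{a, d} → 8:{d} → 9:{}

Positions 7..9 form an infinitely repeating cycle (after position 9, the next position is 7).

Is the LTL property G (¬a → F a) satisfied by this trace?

Yes

¬a → F a holds at every position 0..9, and those are all positions ever visited, so G (¬a → F a) holds.
Positions where ¬a holds: 0, 5, 6, 8, 9.
Check F a at each: 0→ok, 5→ok, 6→ok, 8→ok, 9→ok.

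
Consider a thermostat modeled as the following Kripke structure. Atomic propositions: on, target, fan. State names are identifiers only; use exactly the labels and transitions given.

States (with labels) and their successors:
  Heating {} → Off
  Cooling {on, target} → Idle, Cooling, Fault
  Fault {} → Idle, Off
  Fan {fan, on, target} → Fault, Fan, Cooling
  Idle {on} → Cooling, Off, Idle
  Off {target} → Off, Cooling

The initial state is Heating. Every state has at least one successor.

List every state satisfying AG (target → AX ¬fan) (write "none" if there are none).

{Heating, Cooling, Fault, Idle, Off}

States satisfying target → AX ¬fan: {Heating, Cooling, Fault, Idle, Off}.
States satisfying AG (target → AX ¬fan): {Heating, Cooling, Fault, Idle, Off}.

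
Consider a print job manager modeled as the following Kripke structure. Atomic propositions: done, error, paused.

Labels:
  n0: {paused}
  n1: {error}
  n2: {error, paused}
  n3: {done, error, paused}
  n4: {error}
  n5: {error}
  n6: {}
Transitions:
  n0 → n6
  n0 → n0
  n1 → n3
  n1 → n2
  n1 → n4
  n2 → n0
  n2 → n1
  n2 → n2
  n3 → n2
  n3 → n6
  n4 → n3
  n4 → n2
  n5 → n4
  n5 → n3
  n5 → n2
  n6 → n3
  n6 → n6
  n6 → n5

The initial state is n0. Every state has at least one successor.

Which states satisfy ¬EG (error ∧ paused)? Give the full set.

States satisfying error ∧ paused: {n2, n3}.
States satisfying EG (error ∧ paused): {n2, n3}.
States satisfying ¬EG (error ∧ paused): {n0, n1, n4, n5, n6}.

{n0, n1, n4, n5, n6}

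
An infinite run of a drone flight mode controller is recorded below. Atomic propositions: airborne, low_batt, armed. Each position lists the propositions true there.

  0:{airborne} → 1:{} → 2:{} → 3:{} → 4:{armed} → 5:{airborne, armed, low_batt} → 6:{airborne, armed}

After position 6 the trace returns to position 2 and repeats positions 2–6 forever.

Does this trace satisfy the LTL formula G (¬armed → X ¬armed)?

Does not hold

¬armed → X ¬armed must hold at every position from 0 onward. It fails at position 3, so G (¬armed → X ¬armed) is false.
Positions where ¬armed holds: 0, 1, 2, 3.
Check X ¬armed at each: 0→ok, 1→ok, 2→ok, 3→fails.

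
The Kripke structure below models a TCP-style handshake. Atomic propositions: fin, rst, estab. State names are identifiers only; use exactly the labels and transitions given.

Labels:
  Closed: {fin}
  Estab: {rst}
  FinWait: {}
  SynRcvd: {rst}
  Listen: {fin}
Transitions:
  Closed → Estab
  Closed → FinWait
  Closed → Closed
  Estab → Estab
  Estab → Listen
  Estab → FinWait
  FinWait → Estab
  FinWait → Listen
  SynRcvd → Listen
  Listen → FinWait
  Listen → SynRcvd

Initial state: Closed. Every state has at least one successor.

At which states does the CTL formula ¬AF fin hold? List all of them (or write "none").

States satisfying fin: {Closed, Listen}.
States satisfying AF fin: {Closed, SynRcvd, Listen}.
States satisfying ¬AF fin: {Estab, FinWait}.

{Estab, FinWait}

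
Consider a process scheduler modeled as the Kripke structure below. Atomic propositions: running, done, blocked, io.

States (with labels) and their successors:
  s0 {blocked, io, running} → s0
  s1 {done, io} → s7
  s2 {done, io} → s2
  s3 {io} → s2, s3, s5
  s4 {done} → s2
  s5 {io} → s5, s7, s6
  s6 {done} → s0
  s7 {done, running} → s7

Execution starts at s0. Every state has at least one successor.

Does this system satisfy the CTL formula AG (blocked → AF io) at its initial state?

Yes

States satisfying blocked → AF io: {s0, s1, s2, s3, s4, s5, s6, s7}.
States satisfying AG (blocked → AF io): {s0, s1, s2, s3, s4, s5, s6, s7}.
Every state reachable from s0 satisfies blocked → AF io.
s0 ∈ Sat(AG (blocked → AF io)).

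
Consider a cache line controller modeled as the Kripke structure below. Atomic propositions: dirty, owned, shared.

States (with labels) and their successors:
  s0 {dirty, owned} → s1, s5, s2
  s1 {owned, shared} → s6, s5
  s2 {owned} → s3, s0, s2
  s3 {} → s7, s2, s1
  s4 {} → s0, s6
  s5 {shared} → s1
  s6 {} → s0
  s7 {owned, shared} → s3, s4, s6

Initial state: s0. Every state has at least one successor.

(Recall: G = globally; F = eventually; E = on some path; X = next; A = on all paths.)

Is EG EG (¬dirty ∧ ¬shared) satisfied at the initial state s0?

Does not hold

States satisfying EG (¬dirty ∧ ¬shared): {s2, s3}.
States satisfying EG EG (¬dirty ∧ ¬shared): {s2, s3}.
No suitable path/successor from s0 witnesses the formula.
s0 ∉ Sat(EG EG (¬dirty ∧ ¬shared)).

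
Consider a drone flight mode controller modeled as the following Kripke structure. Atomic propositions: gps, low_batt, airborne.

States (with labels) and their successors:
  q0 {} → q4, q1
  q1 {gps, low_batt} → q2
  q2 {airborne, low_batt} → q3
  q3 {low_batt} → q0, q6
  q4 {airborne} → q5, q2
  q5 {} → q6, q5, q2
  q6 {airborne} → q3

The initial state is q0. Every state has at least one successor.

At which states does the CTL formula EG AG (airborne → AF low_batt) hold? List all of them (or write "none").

States satisfying AG (airborne → AF low_batt): ∅.
States satisfying EG AG (airborne → AF low_batt): ∅.

none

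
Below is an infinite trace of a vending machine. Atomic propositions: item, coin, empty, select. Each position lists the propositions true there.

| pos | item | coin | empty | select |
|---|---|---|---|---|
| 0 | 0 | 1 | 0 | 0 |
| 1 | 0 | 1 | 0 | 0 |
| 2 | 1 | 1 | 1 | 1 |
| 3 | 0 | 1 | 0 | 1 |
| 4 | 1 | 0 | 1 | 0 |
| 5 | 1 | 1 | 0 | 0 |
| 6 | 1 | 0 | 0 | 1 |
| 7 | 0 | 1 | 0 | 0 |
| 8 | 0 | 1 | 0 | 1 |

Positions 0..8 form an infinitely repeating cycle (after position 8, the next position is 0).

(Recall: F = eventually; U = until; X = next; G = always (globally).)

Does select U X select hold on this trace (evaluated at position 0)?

No

Walking from position 0: at position 0, X select has not yet held and select fails, so select U X select is false.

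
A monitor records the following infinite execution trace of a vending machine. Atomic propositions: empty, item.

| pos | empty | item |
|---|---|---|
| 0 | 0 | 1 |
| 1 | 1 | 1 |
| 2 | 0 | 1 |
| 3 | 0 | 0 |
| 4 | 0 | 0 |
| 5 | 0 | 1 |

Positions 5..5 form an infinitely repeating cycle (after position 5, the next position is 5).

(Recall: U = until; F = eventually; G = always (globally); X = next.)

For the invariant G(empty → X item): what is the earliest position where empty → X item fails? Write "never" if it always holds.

empty → X item holds at every position 0..5, and those are all the positions the trace ever visits, so the invariant G(empty → X item) is never violated.

never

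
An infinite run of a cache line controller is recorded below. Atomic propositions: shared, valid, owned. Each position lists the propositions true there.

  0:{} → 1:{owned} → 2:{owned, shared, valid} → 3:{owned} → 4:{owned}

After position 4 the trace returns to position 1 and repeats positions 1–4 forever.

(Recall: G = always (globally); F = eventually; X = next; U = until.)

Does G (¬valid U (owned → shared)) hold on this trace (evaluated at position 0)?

Yes

¬valid U (owned → shared) holds at every position 0..4, and those are all positions ever visited, so G (¬valid U (owned → shared)) holds.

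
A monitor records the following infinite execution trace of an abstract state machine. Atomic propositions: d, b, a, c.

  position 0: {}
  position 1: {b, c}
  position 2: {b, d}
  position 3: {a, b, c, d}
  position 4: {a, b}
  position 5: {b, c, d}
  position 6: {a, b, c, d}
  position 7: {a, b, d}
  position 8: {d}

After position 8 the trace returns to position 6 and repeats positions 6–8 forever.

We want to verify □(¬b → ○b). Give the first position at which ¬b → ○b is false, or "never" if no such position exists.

¬b → ○b holds at every position 0..8, and those are all the positions the trace ever visits, so the invariant □(¬b → ○b) is never violated.

never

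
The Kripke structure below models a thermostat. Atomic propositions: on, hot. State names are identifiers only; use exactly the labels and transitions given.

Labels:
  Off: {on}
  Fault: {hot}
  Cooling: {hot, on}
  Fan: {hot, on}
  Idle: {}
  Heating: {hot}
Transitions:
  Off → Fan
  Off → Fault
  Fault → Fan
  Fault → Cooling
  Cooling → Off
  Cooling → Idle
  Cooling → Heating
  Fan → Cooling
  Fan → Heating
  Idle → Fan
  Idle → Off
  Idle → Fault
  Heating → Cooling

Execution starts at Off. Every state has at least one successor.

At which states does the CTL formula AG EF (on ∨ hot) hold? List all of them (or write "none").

States satisfying EF (on ∨ hot): {Off, Fault, Cooling, Fan, Idle, Heating}.
States satisfying AG EF (on ∨ hot): {Off, Fault, Cooling, Fan, Idle, Heating}.

{Off, Fault, Cooling, Fan, Idle, Heating}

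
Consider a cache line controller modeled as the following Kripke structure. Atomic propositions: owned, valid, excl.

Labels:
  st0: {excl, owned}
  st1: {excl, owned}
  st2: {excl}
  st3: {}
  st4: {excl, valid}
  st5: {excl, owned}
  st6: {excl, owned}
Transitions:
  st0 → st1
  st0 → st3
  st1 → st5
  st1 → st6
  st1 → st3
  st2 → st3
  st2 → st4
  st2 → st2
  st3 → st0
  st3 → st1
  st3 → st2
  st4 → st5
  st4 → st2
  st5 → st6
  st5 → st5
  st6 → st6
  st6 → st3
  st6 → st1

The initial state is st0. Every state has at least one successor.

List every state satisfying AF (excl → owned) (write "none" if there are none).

States satisfying excl → owned: {st0, st1, st3, st5, st6}.
States satisfying AF (excl → owned): {st0, st1, st3, st5, st6}.

{st0, st1, st3, st5, st6}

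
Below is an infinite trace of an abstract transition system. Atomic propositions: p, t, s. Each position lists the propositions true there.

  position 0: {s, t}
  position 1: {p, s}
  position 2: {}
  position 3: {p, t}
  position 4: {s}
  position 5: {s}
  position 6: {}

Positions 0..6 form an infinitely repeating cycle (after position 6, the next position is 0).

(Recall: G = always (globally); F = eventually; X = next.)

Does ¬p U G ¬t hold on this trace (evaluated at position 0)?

No

Walking from position 0: at position 1, G ¬t has not yet held and ¬p fails, so ¬p U G ¬t is false.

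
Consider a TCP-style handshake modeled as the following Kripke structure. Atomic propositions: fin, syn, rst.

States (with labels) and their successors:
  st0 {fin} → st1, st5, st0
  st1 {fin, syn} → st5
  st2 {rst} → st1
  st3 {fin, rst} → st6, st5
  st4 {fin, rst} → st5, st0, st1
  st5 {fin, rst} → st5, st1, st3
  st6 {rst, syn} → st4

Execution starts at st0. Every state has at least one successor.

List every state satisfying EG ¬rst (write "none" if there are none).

States satisfying ¬rst: {st0, st1}.
States satisfying EG ¬rst: {st0}.

{st0}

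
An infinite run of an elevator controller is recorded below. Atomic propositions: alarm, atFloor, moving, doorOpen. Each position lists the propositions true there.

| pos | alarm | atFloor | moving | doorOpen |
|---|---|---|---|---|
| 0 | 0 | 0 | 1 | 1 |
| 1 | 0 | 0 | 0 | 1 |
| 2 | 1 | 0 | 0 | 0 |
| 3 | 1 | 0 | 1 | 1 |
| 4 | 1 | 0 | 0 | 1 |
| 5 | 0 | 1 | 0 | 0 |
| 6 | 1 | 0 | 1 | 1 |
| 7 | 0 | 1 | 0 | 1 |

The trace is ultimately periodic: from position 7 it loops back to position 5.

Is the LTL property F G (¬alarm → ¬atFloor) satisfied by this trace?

Does not hold

G (¬alarm → ¬atFloor) is false at every position 0..7, so it never becomes true and F G (¬alarm → ¬atFloor) fails.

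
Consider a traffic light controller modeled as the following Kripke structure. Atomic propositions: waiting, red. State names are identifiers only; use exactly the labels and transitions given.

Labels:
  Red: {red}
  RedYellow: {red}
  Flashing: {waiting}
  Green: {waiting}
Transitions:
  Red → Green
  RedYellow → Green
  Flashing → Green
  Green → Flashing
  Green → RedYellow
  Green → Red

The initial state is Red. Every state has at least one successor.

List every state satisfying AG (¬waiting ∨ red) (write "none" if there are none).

States satisfying ¬waiting ∨ red: {Red, RedYellow}.
States satisfying AG (¬waiting ∨ red): ∅.

none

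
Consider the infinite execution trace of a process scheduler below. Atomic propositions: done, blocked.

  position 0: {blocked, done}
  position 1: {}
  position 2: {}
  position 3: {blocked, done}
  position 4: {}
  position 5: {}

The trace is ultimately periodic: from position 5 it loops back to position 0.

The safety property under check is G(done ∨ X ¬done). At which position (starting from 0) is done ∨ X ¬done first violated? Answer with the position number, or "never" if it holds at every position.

Check done ∨ X ¬done at each position in order: 0 ✓, 1 ✓.
At position 2 the labels are {} and the next position 3 has {blocked, done}, so done ∨ X ¬done is false there. This is the first violation.

2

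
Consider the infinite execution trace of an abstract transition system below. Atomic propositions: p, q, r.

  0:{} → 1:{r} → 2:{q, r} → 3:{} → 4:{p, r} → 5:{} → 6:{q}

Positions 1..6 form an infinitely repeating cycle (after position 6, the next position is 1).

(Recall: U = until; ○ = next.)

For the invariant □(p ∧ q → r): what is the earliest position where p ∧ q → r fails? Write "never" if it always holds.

never

p ∧ q → r holds at every position 0..6, and those are all the positions the trace ever visits, so the invariant □(p ∧ q → r) is never violated.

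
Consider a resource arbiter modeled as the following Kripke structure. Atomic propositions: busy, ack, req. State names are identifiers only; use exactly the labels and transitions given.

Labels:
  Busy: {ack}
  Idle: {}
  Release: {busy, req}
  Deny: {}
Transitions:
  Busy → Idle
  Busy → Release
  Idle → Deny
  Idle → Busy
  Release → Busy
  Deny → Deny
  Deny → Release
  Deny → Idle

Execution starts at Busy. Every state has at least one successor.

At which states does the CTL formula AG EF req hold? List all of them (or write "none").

{Busy, Idle, Release, Deny}

States satisfying EF req: {Busy, Idle, Release, Deny}.
States satisfying AG EF req: {Busy, Idle, Release, Deny}.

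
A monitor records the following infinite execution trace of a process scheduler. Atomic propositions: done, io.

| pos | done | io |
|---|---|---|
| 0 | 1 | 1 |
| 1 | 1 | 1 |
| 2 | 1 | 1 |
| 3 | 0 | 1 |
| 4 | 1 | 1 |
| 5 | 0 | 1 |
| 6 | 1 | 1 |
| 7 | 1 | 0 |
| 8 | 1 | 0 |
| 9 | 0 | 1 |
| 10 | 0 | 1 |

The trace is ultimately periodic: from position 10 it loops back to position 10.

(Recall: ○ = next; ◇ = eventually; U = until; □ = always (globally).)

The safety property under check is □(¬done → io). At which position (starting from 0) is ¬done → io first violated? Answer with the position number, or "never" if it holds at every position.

¬done → io holds at every position 0..10, and those are all the positions the trace ever visits, so the invariant □(¬done → io) is never violated.

never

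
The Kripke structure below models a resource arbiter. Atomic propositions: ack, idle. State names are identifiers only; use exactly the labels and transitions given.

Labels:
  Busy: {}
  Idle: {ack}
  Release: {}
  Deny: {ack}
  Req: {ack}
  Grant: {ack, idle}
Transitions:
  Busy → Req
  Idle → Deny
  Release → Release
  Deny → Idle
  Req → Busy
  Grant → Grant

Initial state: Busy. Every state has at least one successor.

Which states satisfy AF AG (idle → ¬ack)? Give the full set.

{Busy, Idle, Release, Deny, Req}

States satisfying AG (idle → ¬ack): {Busy, Idle, Release, Deny, Req}.
States satisfying AF AG (idle → ¬ack): {Busy, Idle, Release, Deny, Req}.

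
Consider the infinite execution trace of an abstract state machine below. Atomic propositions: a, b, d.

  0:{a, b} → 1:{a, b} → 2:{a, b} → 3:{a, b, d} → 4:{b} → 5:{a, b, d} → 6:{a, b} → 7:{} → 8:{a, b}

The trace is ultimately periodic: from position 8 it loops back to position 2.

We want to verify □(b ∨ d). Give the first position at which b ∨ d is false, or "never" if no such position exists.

7

Check b ∨ d at each position in order: 0 ✓, 1 ✓, 2 ✓, 3 ✓, 4 ✓, 5 ✓, 6 ✓.
At position 7 the labels are {}, so b ∨ d is false there. This is the first violation.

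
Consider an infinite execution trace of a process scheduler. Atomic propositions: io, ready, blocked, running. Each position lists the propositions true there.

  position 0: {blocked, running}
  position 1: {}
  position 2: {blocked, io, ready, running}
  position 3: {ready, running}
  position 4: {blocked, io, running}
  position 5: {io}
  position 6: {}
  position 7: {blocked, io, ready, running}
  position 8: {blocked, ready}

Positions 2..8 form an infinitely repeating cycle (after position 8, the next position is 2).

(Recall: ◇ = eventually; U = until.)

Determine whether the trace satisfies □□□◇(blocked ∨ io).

Satisfied

□□◇(blocked ∨ io) holds at every position 0..8, and those are all positions ever visited, so □□□◇(blocked ∨ io) holds.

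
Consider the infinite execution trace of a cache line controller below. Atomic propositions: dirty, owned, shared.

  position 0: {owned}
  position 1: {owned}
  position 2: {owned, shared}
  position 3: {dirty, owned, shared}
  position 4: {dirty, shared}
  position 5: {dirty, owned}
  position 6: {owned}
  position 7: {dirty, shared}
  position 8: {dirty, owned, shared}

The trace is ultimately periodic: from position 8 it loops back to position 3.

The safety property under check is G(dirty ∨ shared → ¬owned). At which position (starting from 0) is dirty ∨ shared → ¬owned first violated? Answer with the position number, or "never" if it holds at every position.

2

Check dirty ∨ shared → ¬owned at each position in order: 0 ✓, 1 ✓.
At position 2 the labels are {owned, shared}, so dirty ∨ shared → ¬owned is false there. This is the first violation.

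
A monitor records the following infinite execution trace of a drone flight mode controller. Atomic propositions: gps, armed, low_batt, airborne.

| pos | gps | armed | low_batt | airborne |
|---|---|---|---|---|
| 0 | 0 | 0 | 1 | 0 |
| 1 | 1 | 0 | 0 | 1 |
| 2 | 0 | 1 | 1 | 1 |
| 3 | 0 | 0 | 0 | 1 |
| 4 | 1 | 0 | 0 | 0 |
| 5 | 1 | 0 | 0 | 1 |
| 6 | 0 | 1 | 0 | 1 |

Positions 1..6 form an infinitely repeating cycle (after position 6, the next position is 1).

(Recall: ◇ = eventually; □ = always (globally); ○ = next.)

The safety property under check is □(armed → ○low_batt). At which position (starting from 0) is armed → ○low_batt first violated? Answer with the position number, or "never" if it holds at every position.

2

Check armed → ○low_batt at each position in order: 0 ✓, 1 ✓.
At position 2 the labels are {airborne, armed, low_batt} and the next position 3 has {airborne}, so armed → ○low_batt is false there. This is the first violation.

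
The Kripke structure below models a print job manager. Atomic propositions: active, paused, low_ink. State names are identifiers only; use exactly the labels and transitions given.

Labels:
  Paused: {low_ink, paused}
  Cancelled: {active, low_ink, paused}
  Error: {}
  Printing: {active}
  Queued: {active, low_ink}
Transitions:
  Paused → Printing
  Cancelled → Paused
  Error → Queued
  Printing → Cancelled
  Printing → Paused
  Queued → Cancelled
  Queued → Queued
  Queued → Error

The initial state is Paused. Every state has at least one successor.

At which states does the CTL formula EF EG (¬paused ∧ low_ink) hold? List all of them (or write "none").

States satisfying EG (¬paused ∧ low_ink): {Queued}.
States satisfying EF EG (¬paused ∧ low_ink): {Error, Queued}.

{Error, Queued}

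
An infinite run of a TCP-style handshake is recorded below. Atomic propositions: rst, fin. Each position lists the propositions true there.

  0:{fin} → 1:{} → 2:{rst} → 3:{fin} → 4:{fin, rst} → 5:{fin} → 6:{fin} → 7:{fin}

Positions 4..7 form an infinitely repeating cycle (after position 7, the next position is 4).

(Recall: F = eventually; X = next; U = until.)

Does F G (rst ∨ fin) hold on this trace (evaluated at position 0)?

Yes

G (rst ∨ fin) holds at position 2, which is reachable from 0, so F G (rst ∨ fin) holds.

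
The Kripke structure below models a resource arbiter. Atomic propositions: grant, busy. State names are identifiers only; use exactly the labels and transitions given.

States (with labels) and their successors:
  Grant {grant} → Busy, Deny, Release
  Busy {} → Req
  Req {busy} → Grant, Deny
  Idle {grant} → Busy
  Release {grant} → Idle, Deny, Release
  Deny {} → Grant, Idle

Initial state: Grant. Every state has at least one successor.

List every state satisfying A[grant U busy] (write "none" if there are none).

{Req}

States satisfying grant: {Grant, Idle, Release}.
States satisfying busy: {Req}.
States satisfying A[grant U busy]: {Req}.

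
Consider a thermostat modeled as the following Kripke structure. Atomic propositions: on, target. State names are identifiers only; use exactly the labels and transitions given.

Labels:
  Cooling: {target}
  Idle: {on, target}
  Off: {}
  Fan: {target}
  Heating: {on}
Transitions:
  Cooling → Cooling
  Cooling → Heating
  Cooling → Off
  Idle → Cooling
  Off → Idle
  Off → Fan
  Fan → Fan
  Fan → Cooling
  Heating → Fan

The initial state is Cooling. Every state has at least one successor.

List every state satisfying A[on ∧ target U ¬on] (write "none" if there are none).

States satisfying on ∧ target: {Idle}.
States satisfying ¬on: {Cooling, Off, Fan}.
States satisfying A[on ∧ target U ¬on]: {Cooling, Idle, Off, Fan}.

{Cooling, Idle, Off, Fan}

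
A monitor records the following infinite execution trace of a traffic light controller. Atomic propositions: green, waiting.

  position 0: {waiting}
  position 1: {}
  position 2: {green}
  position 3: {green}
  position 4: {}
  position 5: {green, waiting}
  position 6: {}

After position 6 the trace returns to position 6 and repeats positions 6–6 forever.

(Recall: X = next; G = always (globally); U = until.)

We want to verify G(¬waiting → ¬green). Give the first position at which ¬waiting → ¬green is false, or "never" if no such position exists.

Check ¬waiting → ¬green at each position in order: 0 ✓, 1 ✓.
At position 2 the labels are {green}, so ¬waiting → ¬green is false there. This is the first violation.

2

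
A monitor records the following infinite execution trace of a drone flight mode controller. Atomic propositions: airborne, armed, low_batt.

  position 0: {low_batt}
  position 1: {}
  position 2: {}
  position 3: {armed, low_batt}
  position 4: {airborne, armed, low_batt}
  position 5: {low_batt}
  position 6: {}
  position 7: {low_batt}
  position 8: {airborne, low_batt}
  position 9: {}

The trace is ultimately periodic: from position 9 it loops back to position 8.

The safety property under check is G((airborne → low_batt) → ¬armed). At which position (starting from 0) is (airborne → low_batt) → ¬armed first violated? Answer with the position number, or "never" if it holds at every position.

3

Check (airborne → low_batt) → ¬armed at each position in order: 0 ✓, 1 ✓, 2 ✓.
At position 3 the labels are {armed, low_batt}, so (airborne → low_batt) → ¬armed is false there. This is the first violation.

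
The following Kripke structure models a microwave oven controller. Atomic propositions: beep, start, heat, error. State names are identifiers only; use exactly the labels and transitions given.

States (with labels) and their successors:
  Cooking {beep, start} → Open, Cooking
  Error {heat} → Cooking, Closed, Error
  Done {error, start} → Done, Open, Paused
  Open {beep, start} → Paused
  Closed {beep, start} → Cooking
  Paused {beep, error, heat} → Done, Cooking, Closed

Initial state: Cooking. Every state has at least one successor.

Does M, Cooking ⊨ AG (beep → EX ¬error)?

Does not hold

States satisfying beep → EX ¬error: {Cooking, Error, Done, Closed, Paused}.
States satisfying AG (beep → EX ¬error): ∅.
Open is reachable from Cooking and violates beep → EX ¬error, so AG fails at Cooking.
Cooking ∉ Sat(AG (beep → EX ¬error)).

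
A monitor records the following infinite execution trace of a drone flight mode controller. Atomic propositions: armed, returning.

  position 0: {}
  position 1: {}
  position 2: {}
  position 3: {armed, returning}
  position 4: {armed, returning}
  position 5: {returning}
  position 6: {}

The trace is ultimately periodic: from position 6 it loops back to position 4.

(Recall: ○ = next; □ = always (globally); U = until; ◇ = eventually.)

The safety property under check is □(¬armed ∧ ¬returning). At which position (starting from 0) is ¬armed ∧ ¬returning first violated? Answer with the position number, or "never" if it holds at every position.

Check ¬armed ∧ ¬returning at each position in order: 0 ✓, 1 ✓, 2 ✓.
At position 3 the labels are {armed, returning}, so ¬armed ∧ ¬returning is false there. This is the first violation.

3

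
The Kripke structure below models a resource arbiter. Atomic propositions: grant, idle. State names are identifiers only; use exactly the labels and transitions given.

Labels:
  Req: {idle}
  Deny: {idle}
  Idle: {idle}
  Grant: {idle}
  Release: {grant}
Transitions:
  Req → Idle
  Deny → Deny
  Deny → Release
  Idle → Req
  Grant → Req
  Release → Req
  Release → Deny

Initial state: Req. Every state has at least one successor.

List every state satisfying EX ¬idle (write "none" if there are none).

States satisfying ¬idle: {Release}.
States satisfying EX ¬idle: {Deny}.

{Deny}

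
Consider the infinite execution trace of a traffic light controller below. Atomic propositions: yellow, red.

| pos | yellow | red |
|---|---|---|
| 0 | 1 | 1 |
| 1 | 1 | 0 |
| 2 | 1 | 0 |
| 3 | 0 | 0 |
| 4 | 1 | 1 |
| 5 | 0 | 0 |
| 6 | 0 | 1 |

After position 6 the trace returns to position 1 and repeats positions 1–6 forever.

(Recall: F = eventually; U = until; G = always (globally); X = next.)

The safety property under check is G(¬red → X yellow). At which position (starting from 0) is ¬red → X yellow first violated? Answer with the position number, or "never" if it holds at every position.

2

Check ¬red → X yellow at each position in order: 0 ✓, 1 ✓.
At position 2 the labels are {yellow} and the next position 3 has {}, so ¬red → X yellow is false there. This is the first violation.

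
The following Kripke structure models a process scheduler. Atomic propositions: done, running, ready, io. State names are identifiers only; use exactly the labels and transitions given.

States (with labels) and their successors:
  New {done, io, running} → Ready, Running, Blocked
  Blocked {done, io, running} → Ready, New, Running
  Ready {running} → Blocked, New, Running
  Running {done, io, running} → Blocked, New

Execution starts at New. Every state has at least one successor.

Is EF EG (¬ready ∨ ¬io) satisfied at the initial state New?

Yes

States satisfying EG (¬ready ∨ ¬io): {New, Blocked, Ready, Running}.
States satisfying EF EG (¬ready ∨ ¬io): {New, Blocked, Ready, Running}.
Some path from New reaches a state where EG (¬ready ∨ ¬io) holds.
New ∈ Sat(EF EG (¬ready ∨ ¬io)).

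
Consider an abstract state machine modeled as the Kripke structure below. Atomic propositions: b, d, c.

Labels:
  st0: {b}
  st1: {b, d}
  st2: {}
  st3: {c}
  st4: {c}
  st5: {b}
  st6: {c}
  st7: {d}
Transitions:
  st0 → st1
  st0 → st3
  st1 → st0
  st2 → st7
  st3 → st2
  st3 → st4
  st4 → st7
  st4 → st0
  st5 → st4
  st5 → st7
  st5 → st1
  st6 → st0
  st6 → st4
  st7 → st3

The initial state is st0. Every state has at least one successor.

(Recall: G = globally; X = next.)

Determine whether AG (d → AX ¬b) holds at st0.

States satisfying d → AX ¬b: {st0, st2, st3, st4, st5, st6, st7}.
States satisfying AG (d → AX ¬b): ∅.
st1 is reachable from st0 and violates d → AX ¬b, so AG fails at st0.
st0 ∉ Sat(AG (d → AX ¬b)).

No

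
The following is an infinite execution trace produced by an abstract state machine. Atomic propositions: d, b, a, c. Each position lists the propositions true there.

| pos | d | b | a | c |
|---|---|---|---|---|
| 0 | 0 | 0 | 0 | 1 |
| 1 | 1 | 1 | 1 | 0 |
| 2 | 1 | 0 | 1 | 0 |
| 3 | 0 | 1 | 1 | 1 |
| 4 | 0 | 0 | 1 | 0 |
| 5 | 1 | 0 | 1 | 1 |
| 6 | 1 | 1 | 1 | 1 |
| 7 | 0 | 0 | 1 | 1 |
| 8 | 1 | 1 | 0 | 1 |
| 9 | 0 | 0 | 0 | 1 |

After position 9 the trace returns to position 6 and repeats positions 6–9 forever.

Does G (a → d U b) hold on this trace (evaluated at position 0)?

a → d U b must hold at every position from 0 onward. It fails at position 4, so G (a → d U b) is false.
Positions where a holds: 1, 2, 3, 4, 5, 6, 7.
Check d U b at each: 1→ok, 2→ok, 3→ok, 4→fails, 5→ok, 6→ok, 7→fails.

Does not hold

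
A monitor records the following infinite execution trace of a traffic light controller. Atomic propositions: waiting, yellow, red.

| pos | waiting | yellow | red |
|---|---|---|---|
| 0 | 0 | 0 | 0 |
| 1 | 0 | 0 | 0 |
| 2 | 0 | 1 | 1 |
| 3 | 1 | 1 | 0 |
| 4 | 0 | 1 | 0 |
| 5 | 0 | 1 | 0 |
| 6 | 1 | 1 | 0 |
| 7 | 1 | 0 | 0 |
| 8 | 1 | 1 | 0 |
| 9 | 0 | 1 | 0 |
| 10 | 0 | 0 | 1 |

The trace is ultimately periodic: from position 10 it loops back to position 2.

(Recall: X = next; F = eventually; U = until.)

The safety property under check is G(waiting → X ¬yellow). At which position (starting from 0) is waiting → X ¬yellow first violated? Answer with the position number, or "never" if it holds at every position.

Check waiting → X ¬yellow at each position in order: 0 ✓, 1 ✓, 2 ✓.
At position 3 the labels are {waiting, yellow} and the next position 4 has {yellow}, so waiting → X ¬yellow is false there. This is the first violation.

3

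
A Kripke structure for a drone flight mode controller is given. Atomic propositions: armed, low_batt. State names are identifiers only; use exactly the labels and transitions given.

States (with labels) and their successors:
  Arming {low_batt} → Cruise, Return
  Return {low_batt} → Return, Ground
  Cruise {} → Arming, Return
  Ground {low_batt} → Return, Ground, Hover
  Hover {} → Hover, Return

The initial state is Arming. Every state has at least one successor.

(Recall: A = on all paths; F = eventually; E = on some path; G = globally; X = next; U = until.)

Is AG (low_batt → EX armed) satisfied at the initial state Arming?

No

States satisfying low_batt → EX armed: {Cruise, Hover}.
States satisfying AG (low_batt → EX armed): ∅.
Arming is reachable from Arming and violates low_batt → EX armed, so AG fails at Arming.
Arming ∉ Sat(AG (low_batt → EX armed)).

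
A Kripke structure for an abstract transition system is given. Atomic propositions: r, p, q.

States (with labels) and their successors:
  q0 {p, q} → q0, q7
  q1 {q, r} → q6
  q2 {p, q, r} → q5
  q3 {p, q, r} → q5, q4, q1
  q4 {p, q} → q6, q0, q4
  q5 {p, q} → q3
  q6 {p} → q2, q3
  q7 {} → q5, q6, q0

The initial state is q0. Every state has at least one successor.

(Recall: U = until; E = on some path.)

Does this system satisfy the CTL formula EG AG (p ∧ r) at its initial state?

States satisfying AG (p ∧ r): ∅.
States satisfying EG AG (p ∧ r): ∅.
No suitable path/successor from q0 witnesses the formula.
q0 ∉ Sat(EG AG (p ∧ r)).

No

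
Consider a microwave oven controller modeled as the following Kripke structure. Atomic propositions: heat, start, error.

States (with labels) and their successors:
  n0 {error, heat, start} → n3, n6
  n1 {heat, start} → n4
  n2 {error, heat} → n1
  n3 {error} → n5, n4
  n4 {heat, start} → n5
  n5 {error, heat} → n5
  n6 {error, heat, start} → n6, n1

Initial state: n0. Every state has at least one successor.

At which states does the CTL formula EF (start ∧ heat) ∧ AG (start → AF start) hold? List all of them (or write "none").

{n0, n1, n2, n3, n4, n6}

States satisfying start ∧ heat: {n0, n1, n4, n6}.
States satisfying EF (start ∧ heat): {n0, n1, n2, n3, n4, n6}.
States satisfying start → AF start: {n0, n1, n2, n3, n4, n5, n6}.
States satisfying AG (start → AF start): {n0, n1, n2, n3, n4, n5, n6}.
States satisfying EF (start ∧ heat) ∧ AG (start → AF start): {n0, n1, n2, n3, n4, n6}.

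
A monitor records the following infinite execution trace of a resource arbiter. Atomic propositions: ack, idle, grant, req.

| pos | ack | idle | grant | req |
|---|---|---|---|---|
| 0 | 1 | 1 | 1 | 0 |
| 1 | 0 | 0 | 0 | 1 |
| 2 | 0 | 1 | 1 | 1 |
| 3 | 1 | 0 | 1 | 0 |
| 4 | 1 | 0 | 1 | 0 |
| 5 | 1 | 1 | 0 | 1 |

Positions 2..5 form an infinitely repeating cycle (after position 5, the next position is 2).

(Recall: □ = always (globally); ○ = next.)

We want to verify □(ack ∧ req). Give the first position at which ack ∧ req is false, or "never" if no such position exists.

At position 0 the labels are {ack, grant, idle}, so ack ∧ req is false there. This is the first violation.

0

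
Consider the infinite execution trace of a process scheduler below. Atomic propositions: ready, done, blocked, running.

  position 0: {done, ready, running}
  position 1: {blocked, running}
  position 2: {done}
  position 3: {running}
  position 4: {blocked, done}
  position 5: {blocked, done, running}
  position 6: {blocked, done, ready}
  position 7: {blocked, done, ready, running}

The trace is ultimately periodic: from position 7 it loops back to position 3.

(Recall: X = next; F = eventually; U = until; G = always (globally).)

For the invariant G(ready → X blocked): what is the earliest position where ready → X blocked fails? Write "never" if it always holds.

7

Check ready → X blocked at each position in order: 0 ✓, 1 ✓, 2 ✓, 3 ✓, 4 ✓, 5 ✓, 6 ✓.
At position 7 the labels are {blocked, done, ready, running} and the next position 3 has {running}, so ready → X blocked is false there. This is the first violation.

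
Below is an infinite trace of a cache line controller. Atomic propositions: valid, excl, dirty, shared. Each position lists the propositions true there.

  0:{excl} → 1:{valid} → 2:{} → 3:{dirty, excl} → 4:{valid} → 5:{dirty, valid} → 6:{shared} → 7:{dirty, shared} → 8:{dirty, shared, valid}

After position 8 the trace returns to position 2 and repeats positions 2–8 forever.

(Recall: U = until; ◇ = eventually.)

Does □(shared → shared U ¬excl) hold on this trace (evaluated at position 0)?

shared → shared U ¬excl holds at every position 0..8, and those are all positions ever visited, so □(shared → shared U ¬excl) holds.
Positions where shared holds: 6, 7, 8.
Check shared U ¬excl at each: 6→ok, 7→ok, 8→ok.

Satisfied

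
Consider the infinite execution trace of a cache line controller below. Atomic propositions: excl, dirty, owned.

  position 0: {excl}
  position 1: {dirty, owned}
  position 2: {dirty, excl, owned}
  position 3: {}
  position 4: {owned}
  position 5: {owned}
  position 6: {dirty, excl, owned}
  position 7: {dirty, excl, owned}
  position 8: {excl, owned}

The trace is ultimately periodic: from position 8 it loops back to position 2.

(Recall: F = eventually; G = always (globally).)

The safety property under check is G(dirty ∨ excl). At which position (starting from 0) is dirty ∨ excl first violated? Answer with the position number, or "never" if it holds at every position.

Check dirty ∨ excl at each position in order: 0 ✓, 1 ✓, 2 ✓.
At position 3 the labels are {}, so dirty ∨ excl is false there. This is the first violation.

3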